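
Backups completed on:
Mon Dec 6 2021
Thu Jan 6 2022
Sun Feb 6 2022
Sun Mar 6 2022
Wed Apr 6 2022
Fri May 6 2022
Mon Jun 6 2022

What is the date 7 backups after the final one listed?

Fri Jan 6 2023

Each date is the 6th; the gaps (31, 31, 28, 31, 30, 31) track the month lengths.
The rule is the 6th of each month.
Next: July 2022 → Wed Jul 6 2022.
Next: August 2022 → Sat Aug 6 2022.
September 2022: Tue Sep 6 2022.
October 2022: Thu Oct 6 2022.
Next: November 2022 → Sun Nov 6 2022.
December 2022: Tue Dec 6 2022.
January 2023: Fri Jan 6 2023.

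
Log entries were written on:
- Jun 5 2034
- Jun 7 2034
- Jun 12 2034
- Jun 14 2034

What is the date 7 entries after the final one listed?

Jul 10 2034

Gaps: 2, 5, 2 days — not constant, but cyclic with period 2.
The events fall on every Monday and Wednesday.
The following Monday is Jun 19 2034.
The following Wednesday is Jun 21 2034.
Next Monday: Jun 26 2034.
Next Wednesday: Jun 28 2034.
Next Monday: Jul 3 2034.
The following Wednesday is Jul 5 2034.
The following Monday is Jul 10 2034.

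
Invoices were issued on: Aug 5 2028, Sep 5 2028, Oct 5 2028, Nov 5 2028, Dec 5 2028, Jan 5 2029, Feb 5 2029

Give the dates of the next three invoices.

Each date is the 5th; the gaps (31, 30, 31, 30, 31, 31) track the month lengths.
The rule is the 5th of each month.
Next: March 2029 → Mar 5 2029.
Next: April 2029 → Apr 5 2029.
Next: May 2029 → May 5 2029.

Mar 5 2029, Apr 5 2029, May 5 2029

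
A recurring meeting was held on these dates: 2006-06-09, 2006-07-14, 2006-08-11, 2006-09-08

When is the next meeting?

2006-10-13

These are Fridays at 28- or 35-day spacing (35, 28, 28).
The pattern: 2nd Friday of the month.
October 2006 — 2nd Friday is 2006-10-13.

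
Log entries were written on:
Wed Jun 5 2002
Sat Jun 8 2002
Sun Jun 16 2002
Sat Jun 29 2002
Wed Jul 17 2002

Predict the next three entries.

Intervals are 3, 8, 13, 18 days — an arithmetic progression with common difference 5.
Next gap: 23 days. Wed Jul 17 2002 + 23 days = Fri Aug 9 2002.
Next gap: 28 days. Fri Aug 9 2002 + 28 days = Fri Sep 6 2002.
Next gap: 33 days. Fri Sep 6 2002 + 33 days = Wed Oct 9 2002.

Fri Aug 9 2002, Fri Sep 6 2002, Wed Oct 9 2002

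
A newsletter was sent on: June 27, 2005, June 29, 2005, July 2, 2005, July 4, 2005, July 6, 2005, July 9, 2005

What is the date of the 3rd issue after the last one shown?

July 16, 2005

The gap pattern 2, 3, 2, 2, 3 repeats every 3 events.
These are the Mondays, Wednesdays and Saturdays of each week.
Next Monday: July 11, 2005.
Next Wednesday: July 13, 2005.
The following Saturday is July 16, 2005.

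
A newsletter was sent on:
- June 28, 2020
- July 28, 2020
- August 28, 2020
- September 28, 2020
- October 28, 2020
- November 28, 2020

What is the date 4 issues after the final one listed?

March 28, 2021

Each date is the 28th; the gaps (30, 31, 31, 30, 31) track the month lengths.
The rule is the 28th of each month.
Next: December 2020 → December 28, 2020.
Next: January 2021 → January 28, 2021.
Next: February 2021 → February 28, 2021.
March 2021: March 28, 2021.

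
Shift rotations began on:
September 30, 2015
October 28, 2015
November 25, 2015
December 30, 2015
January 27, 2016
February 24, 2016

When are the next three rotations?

March 30, 2016; April 27, 2016; May 25, 2016

Every date is a Wednesday; gaps 28, 28, 35, 28, 28 days.
Each is the last Wednesday of its month (at least one falls on the 29th or later, ruling out '4th Wednesday').
Last Wednesday of March 2016: March 30, 2016.
Last Wednesday of April 2016: April 27, 2016.
Last Wednesday of May 2016: May 25, 2016.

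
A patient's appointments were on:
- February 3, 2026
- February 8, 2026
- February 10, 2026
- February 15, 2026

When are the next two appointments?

Every event lands on a Tuesday or Sunday (gaps cycle 5, 2, 5).
So the schedule is: every Tuesday and Sunday.
The following Tuesday is February 17, 2026.
The following Sunday is February 22, 2026.

February 17, 2026; February 22, 2026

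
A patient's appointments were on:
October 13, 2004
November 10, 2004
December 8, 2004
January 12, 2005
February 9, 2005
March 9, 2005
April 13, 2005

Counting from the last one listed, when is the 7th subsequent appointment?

November 9, 2005

Gaps: 28, 28, 35, 28, 28, 35 days — a mix of 28 and 35. Every date is a Wednesday.
Each is the 2nd Wednesday of its month.
May 2005 — 2nd Wednesday is May 11, 2005.
2nd Wednesday of June 2005: June 8, 2005.
July 2005 — 2nd Wednesday is July 13, 2005.
August 2005 — 2nd Wednesday is August 10, 2005.
September 2005 — 2nd Wednesday is September 14, 2005.
2nd Wednesday of October 2005: October 12, 2005.
2nd Wednesday of November 2005: November 9, 2005.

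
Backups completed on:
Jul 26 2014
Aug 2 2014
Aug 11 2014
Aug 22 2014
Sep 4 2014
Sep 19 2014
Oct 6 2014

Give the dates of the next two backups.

The spacing grows by 2 each time: 7, 9, 11, 13, 15, 17 days.
Next gap: 19 days. Oct 6 2014 + 19 days = Oct 25 2014.
Next gap: 21 days. Oct 25 2014 + 21 days = Nov 15 2014.

Oct 25 2014, Nov 15 2014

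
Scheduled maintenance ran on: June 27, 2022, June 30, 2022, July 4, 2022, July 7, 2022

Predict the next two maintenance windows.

July 11, 2022; July 14, 2022

Gaps: 3, 4, 3 days — not constant, but cyclic with period 2.
The events fall on every Monday and Thursday.
The following Monday is July 11, 2022.
The following Thursday is July 14, 2022.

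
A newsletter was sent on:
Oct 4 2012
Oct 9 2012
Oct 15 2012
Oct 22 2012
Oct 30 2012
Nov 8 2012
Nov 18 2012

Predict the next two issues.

Intervals are 5, 6, 7, 8, 9, 10 days — an arithmetic progression with common difference 1.
Next gap: 11 days. Nov 18 2012 + 11 days = Nov 29 2012.
Next gap: 12 days. Nov 29 2012 + 12 days = Dec 11 2012.

Nov 29 2012, Dec 11 2012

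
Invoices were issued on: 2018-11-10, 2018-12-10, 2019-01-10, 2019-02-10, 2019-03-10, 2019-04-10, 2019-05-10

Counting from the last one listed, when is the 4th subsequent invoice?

Each date is the 10th; the gaps (30, 31, 31, 28, 31, 30) track the month lengths.
The rule is the 10th of each month.
June 2019: 2019-06-10.
Next: July 2019 → 2019-07-10.
August 2019: 2019-08-10.
Next: September 2019 → 2019-09-10.

2019-09-10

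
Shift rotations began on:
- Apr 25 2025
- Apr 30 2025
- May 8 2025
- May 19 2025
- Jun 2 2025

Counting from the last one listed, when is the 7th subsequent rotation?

Dec 1 2025

Gaps: 5, 8, 11, 14 days — each gap is 3 larger than the previous one.
Next gap: 17 days. Jun 2 2025 + 17 days = Jun 19 2025.
Next gap: 20 days. Jun 19 2025 + 20 days = Jul 9 2025.
Next gap: 23 days. Jul 9 2025 + 23 days = Aug 1 2025.
Next gap: 26 days. Aug 1 2025 + 26 days = Aug 27 2025.
Next gap: 29 days. Aug 27 2025 + 29 days = Sep 25 2025.
Next gap: 32 days. Sep 25 2025 + 32 days = Oct 27 2025.
Next gap: 35 days. Oct 27 2025 + 35 days = Dec 1 2025.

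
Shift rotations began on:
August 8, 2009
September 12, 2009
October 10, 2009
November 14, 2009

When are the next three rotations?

December 12, 2009; January 9, 2010; February 13, 2010

These are Saturdays at 28- or 35-day spacing (35, 28, 35).
The pattern: 2nd Saturday of the month.
December 2009 — 2nd Saturday is December 12, 2009.
2nd Saturday of January 2010: January 9, 2010.
2nd Saturday of February 2010: February 13, 2010.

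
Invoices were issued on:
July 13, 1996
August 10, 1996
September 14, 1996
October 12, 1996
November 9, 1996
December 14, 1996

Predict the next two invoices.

January 11, 1997; February 8, 1997

These are Saturdays at 28- or 35-day spacing (28, 35, 28, 28, 35).
The pattern: 2nd Saturday of the month.
2nd Saturday of January 1997: January 11, 1997.
February 1997 — 2nd Saturday is February 8, 1997.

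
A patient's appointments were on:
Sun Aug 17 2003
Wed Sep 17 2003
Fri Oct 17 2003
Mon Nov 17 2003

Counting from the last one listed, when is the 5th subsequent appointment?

Gaps: 31, 30, 31 days — not constant. Every event is on the 17th of the month.
Pattern: the 17th of each month.
Next: December 2003 → Wed Dec 17 2003.
Next: January 2004 → Sat Jan 17 2004.
Next: February 2004 → Tue Feb 17 2004.
Next: March 2004 → Wed Mar 17 2004.
Next: April 2004 → Sat Apr 17 2004.

Sat Apr 17 2004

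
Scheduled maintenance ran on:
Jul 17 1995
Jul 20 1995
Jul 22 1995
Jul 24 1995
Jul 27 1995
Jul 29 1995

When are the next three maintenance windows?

Gaps: 3, 2, 2, 3, 2 days — not constant, but cyclic with period 3.
The events fall on every Monday, Thursday and Saturday.
The following Monday is Jul 31 1995.
Next Thursday: Aug 3 1995.
The following Saturday is Aug 5 1995.

Jul 31 1995, Aug 3 1995, Aug 5 1995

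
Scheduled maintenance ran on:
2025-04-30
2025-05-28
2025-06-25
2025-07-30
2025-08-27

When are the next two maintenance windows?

These are Wednesdays with 28, 28, 35, 28-day gaps.
Each is the final Wednesday of its month — 2025-04-30 is past the 28th, so '4th Wednesday' doesn't fit.
September 2025 ends with Wednesday 2025-09-24.
October 2025 ends with Wednesday 2025-10-29.

2025-09-24, 2025-10-29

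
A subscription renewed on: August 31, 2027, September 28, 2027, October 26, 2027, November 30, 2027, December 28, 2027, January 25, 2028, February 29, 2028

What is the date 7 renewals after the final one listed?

September 26, 2028

All Tuesdays; the gaps (28, 28, 35, 28, 28, 35) vary with month length.
This is the last Tuesday of each month.
March 2028 ends with Tuesday March 28, 2028.
Last Tuesday of April 2028: April 25, 2028.
Last Tuesday of May 2028: May 30, 2028.
Last Tuesday of June 2028: June 27, 2028.
Last Tuesday of July 2028: July 25, 2028.
August 2028 ends with Tuesday August 29, 2028.
Last Tuesday of September 2028: September 26, 2028.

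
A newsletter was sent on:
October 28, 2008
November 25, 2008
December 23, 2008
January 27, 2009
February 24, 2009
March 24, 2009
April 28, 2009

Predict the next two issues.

These are Tuesdays at 28- or 35-day spacing (28, 28, 35, 28, 28, 35).
The pattern: 4th Tuesday of the month.
May 2009 — 4th Tuesday is May 26, 2009.
4th Tuesday of June 2009: June 23, 2009.

May 26, 2009; June 23, 2009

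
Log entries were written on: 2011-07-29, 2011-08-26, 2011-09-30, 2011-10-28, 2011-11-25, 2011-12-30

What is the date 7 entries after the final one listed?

2012-07-27

All Fridays; the gaps (28, 35, 28, 28, 35) vary with month length.
This is the last Friday of each month.
Last Friday of January 2012: 2012-01-27.
Last Friday of February 2012: 2012-02-24.
March 2012 ends with Friday 2012-03-30.
Last Friday of April 2012: 2012-04-27.
Last Friday of May 2012: 2012-05-25.
Last Friday of June 2012: 2012-06-29.
Last Friday of July 2012: 2012-07-27.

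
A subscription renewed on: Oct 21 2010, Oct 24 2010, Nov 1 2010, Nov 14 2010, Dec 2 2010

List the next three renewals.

Dec 25 2010, Jan 22 2011, Feb 24 2011

Intervals are 3, 8, 13, 18 days — an arithmetic progression with common difference 5.
Next gap: 23 days. Dec 2 2010 + 23 days = Dec 25 2010.
Next gap: 28 days. Dec 25 2010 + 28 days = Jan 22 2011.
Next gap: 33 days. Jan 22 2011 + 33 days = Feb 24 2011.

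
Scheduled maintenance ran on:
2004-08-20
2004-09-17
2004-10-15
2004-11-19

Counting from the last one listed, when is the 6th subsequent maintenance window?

Gaps: 28, 28, 35 days — a mix of 28 and 35. Every date is a Friday.
Each is the 3rd Friday of its month.
December 2004 — 3rd Friday is 2004-12-17.
3rd Friday of January 2005: 2005-01-21.
February 2005 — 3rd Friday is 2005-02-18.
3rd Friday of March 2005: 2005-03-18.
3rd Friday of April 2005: 2005-04-15.
May 2005 — 3rd Friday is 2005-05-20.

2005-05-20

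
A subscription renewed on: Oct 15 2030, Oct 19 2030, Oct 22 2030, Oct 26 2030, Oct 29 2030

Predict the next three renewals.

Nov 2 2030, Nov 5 2030, Nov 9 2030

Gaps: 4, 3, 4, 3 days — not constant, but cyclic with period 2.
The events fall on every Tuesday and Saturday.
Next Saturday: Nov 2 2030.
The following Tuesday is Nov 5 2030.
The following Saturday is Nov 9 2030.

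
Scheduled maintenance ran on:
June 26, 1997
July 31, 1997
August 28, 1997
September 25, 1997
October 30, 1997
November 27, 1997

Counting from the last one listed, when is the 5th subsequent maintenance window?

Every date is a Thursday; gaps 35, 28, 28, 35, 28 days.
Each is the last Thursday of its month (at least one falls on the 29th or later, ruling out '4th Thursday').
Last Thursday of December 1997: December 25, 1997.
January 1998 ends with Thursday January 29, 1998.
February 1998 ends with Thursday February 26, 1998.
March 1998 ends with Thursday March 26, 1998.
April 1998 ends with Thursday April 30, 1998.

April 30, 1998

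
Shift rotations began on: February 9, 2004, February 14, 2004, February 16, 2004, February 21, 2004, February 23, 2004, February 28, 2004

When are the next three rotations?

March 1, 2004; March 6, 2004; March 8, 2004

The gap pattern 5, 2, 5, 2, 5 repeats every 2 events.
These are the Mondays and Saturdays of each week.
Next Monday: March 1, 2004.
The following Saturday is March 6, 2004.
The following Monday is March 8, 2004.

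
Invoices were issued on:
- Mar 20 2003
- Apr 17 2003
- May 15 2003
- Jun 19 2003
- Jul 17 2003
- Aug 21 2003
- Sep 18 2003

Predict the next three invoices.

These are Thursdays at 28- or 35-day spacing (28, 28, 35, 28, 35, 28).
The pattern: 3rd Thursday of the month.
October 2003 — 3rd Thursday is Oct 16 2003.
3rd Thursday of November 2003: Nov 20 2003.
3rd Thursday of December 2003: Dec 18 2003.

Oct 16 2003, Nov 20 2003, Dec 18 2003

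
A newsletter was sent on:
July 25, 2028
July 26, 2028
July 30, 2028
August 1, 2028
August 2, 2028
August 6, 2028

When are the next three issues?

Gaps: 1, 4, 2, 1, 4 days — not constant, but cyclic with period 3.
The events fall on every Tuesday, Wednesday and Sunday.
The following Tuesday is August 8, 2028.
The following Wednesday is August 9, 2028.
Next Sunday: August 13, 2028.

August 8, 2028; August 9, 2028; August 13, 2028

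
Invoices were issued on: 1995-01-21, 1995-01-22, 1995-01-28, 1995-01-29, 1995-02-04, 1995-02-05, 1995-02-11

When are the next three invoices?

1995-02-12, 1995-02-18, 1995-02-19

The gap pattern 1, 6, 1, 6, 1, 6 repeats every 2 events.
These are the Saturdays and Sundays of each week.
The following Sunday is 1995-02-12.
Next Saturday: 1995-02-18.
The following Sunday is 1995-02-19.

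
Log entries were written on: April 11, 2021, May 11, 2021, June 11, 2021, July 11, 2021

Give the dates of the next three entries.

Gaps: 30, 31, 30 days — not constant. Every event is on the 11th of the month.
Pattern: the 11th of each month.
August 2021: August 11, 2021.
Next: September 2021 → September 11, 2021.
Next: October 2021 → October 11, 2021.

August 11, 2021; September 11, 2021; October 11, 2021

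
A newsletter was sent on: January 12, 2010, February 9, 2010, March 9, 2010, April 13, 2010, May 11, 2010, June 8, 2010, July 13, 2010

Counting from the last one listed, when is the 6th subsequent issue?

These are Tuesdays at 28- or 35-day spacing (28, 28, 35, 28, 28, 35).
The pattern: 2nd Tuesday of the month.
August 2010 — 2nd Tuesday is August 10, 2010.
September 2010 — 2nd Tuesday is September 14, 2010.
2nd Tuesday of October 2010: October 12, 2010.
November 2010 — 2nd Tuesday is November 9, 2010.
2nd Tuesday of December 2010: December 14, 2010.
January 2011 — 2nd Tuesday is January 11, 2011.

January 11, 2011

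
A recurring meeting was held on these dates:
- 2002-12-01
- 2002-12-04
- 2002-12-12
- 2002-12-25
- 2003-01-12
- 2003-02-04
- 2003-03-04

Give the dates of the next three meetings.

Gaps: 3, 8, 13, 18, 23, 28 days — each gap is 5 larger than the previous one.
Next gap: 33 days. 2003-03-04 + 33 days = 2003-04-06.
Next gap: 38 days. 2003-04-06 + 38 days = 2003-05-14.
Next gap: 43 days. 2003-05-14 + 43 days = 2003-06-26.

2003-04-06, 2003-05-14, 2003-06-26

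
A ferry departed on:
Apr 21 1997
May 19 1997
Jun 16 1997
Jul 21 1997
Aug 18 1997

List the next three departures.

Sep 15 1997, Oct 20 1997, Nov 17 1997

Gaps: 28, 28, 35, 28 days — a mix of 28 and 35. Every date is a Monday.
Each is the 3rd Monday of its month.
3rd Monday of September 1997: Sep 15 1997.
3rd Monday of October 1997: Oct 20 1997.
November 1997 — 3rd Monday is Nov 17 1997.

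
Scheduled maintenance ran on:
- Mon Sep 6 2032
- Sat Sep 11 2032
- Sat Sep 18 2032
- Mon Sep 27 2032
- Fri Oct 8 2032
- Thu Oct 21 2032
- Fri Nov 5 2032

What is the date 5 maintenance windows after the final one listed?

Fri Feb 18 2033

Intervals are 5, 7, 9, 11, 13, 15 days — an arithmetic progression with common difference 2.
Next gap: 17 days. Fri Nov 5 2032 + 17 days = Mon Nov 22 2032.
Next gap: 19 days. Mon Nov 22 2032 + 19 days = Sat Dec 11 2032.
Next gap: 21 days. Sat Dec 11 2032 + 21 days = Sat Jan 1 2033.
Next gap: 23 days. Sat Jan 1 2033 + 23 days = Mon Jan 24 2033.
Next gap: 25 days. Mon Jan 24 2033 + 25 days = Fri Feb 18 2033.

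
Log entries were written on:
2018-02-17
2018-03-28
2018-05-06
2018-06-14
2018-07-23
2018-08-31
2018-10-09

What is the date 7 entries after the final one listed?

2019-07-09

Every event comes 39 days after the last (39, 39, 39, 39, 39, 39).
2018-10-09 + 39 days = 2018-11-17.
2018-11-17 + 39 days = 2018-12-26.
2018-12-26 + 39 days = 2019-02-03.
2019-02-03 + 39 days = 2019-03-14.
2019-03-14 + 39 days = 2019-04-22.
2019-04-22 + 39 days = 2019-05-31.
2019-05-31 + 39 days = 2019-07-09.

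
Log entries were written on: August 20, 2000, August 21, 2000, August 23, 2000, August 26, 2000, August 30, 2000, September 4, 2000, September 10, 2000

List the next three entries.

Gaps: 1, 2, 3, 4, 5, 6 days — each gap is 1 larger than the previous one.
Next gap: 7 days. September 10, 2000 + 7 days = September 17, 2000.
Next gap: 8 days. September 17, 2000 + 8 days = September 25, 2000.
Next gap: 9 days. September 25, 2000 + 9 days = October 4, 2000.

September 17, 2000; September 25, 2000; October 4, 2000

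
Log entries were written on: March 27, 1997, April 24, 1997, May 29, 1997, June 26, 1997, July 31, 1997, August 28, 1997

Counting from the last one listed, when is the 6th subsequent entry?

February 26, 1998

Every date is a Thursday; gaps 28, 35, 28, 35, 28 days.
Each is the last Thursday of its month (at least one falls on the 29th or later, ruling out '4th Thursday').
Last Thursday of September 1997: September 25, 1997.
October 1997 ends with Thursday October 30, 1997.
November 1997 ends with Thursday November 27, 1997.
Last Thursday of December 1997: December 25, 1997.
Last Thursday of January 1998: January 29, 1998.
Last Thursday of February 1998: February 26, 1998.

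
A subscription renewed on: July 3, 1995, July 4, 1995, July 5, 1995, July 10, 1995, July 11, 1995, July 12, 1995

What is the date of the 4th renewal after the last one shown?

July 24, 1995

Gaps: 1, 1, 5, 1, 1 days — not constant, but cyclic with period 3.
The events fall on every Monday, Tuesday and Wednesday.
The following Monday is July 17, 1995.
Next Tuesday: July 18, 1995.
The following Wednesday is July 19, 1995.
Next Monday: July 24, 1995.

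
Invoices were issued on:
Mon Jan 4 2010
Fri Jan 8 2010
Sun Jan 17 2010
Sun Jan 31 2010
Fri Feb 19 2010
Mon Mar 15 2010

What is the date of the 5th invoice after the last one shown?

Sun Sep 26 2010

Intervals are 4, 9, 14, 19, 24 days — an arithmetic progression with common difference 5.
Next gap: 29 days. Mon Mar 15 2010 + 29 days = Tue Apr 13 2010.
Next gap: 34 days. Tue Apr 13 2010 + 34 days = Mon May 17 2010.
Next gap: 39 days. Mon May 17 2010 + 39 days = Fri Jun 25 2010.
Next gap: 44 days. Fri Jun 25 2010 + 44 days = Sun Aug 8 2010.
Next gap: 49 days. Sun Aug 8 2010 + 49 days = Sun Sep 26 2010.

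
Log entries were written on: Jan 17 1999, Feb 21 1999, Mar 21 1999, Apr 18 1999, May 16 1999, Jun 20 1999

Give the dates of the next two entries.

Jul 18 1999, Aug 15 1999

These are Sundays at 28- or 35-day spacing (35, 28, 28, 28, 35).
The pattern: 3rd Sunday of the month.
July 1999 — 3rd Sunday is Jul 18 1999.
3rd Sunday of August 1999: Aug 15 1999.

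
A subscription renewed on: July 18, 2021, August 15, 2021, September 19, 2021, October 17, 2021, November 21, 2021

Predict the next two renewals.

These are Sundays at 28- or 35-day spacing (28, 35, 28, 35).
The pattern: 3rd Sunday of the month.
3rd Sunday of December 2021: December 19, 2021.
January 2022 — 3rd Sunday is January 16, 2022.

December 19, 2021; January 16, 2022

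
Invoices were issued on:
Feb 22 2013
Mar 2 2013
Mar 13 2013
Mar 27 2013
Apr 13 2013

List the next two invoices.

May 3 2013, May 26 2013

The spacing grows by 3 each time: 8, 11, 14, 17 days.
Next gap: 20 days. Apr 13 2013 + 20 days = May 3 2013.
Next gap: 23 days. May 3 2013 + 23 days = May 26 2013.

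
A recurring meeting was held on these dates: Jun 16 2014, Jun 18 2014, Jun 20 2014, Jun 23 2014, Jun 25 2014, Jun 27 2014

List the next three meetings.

Every event lands on a Monday or Wednesday or Friday (gaps cycle 2, 2, 3, 2, 2).
So the schedule is: every Monday, Wednesday and Friday.
The following Monday is Jun 30 2014.
Next Wednesday: Jul 2 2014.
Next Friday: Jul 4 2014.

Jun 30 2014, Jul 2 2014, Jul 4 2014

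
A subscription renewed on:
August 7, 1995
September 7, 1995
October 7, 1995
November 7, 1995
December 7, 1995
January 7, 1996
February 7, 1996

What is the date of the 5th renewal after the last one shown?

July 7, 1996

The day-of-month is always 7 (31, 30, 31, 30, 31, 31 days between events).
So this recurs on the 7th of each month.
Next: March 1996 → March 7, 1996.
April 1996: April 7, 1996.
May 1996: May 7, 1996.
Next: June 1996 → June 7, 1996.
Next: July 1996 → July 7, 1996.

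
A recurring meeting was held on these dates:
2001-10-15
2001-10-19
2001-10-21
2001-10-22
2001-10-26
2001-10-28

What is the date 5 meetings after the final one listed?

2001-11-09

Gaps: 4, 2, 1, 4, 2 days — not constant, but cyclic with period 3.
The events fall on every Monday, Friday and Sunday.
The following Monday is 2001-10-29.
The following Friday is 2001-11-02.
Next Sunday: 2001-11-04.
The following Monday is 2001-11-05.
The following Friday is 2001-11-09.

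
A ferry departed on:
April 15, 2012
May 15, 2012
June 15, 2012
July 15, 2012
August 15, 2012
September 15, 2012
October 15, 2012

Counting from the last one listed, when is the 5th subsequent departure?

March 15, 2013

Each date is the 15th; the gaps (30, 31, 30, 31, 31, 30) track the month lengths.
The rule is the 15th of each month.
Next: November 2012 → November 15, 2012.
December 2012: December 15, 2012.
January 2013: January 15, 2013.
Next: February 2013 → February 15, 2013.
March 2013: March 15, 2013.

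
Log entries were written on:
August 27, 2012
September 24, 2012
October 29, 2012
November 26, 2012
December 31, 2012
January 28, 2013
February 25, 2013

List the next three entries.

March 25, 2013; April 29, 2013; May 27, 2013

Every date is a Monday; gaps 28, 35, 28, 35, 28, 28 days.
Each is the last Monday of its month (at least one falls on the 29th or later, ruling out '4th Monday').
Last Monday of March 2013: March 25, 2013.
Last Monday of April 2013: April 29, 2013.
Last Monday of May 2013: May 27, 2013.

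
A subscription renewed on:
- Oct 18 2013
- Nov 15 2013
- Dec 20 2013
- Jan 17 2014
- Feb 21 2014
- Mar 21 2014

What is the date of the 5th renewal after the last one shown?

Aug 15 2014

These are Fridays at 28- or 35-day spacing (28, 35, 28, 35, 28).
The pattern: 3rd Friday of the month.
3rd Friday of April 2014: Apr 18 2014.
3rd Friday of May 2014: May 16 2014.
June 2014 — 3rd Friday is Jun 20 2014.
July 2014 — 3rd Friday is Jul 18 2014.
August 2014 — 3rd Friday is Aug 15 2014.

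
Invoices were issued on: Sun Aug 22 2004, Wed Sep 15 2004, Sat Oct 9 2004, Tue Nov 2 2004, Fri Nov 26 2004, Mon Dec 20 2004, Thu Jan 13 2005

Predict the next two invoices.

Every event comes 24 days after the last (24, 24, 24, 24, 24, 24).
Thu Jan 13 2005 + 24 days = Sun Feb 6 2005.
Sun Feb 6 2005 + 24 days = Wed Mar 2 2005.

Sun Feb 6 2005, Wed Mar 2 2005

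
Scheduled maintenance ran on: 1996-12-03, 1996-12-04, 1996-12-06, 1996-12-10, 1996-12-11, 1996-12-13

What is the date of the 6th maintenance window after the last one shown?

1996-12-27

The gap pattern 1, 2, 4, 1, 2 repeats every 3 events.
These are the Tuesdays, Wednesdays and Fridays of each week.
Next Tuesday: 1996-12-17.
The following Wednesday is 1996-12-18.
The following Friday is 1996-12-20.
The following Tuesday is 1996-12-24.
The following Wednesday is 1996-12-25.
Next Friday: 1996-12-27.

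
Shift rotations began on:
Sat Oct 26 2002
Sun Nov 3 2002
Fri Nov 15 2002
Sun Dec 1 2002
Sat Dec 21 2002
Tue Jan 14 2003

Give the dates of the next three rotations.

Tue Feb 11 2003, Sat Mar 15 2003, Sun Apr 20 2003

The spacing grows by 4 each time: 8, 12, 16, 20, 24 days.
Next gap: 28 days. Tue Jan 14 2003 + 28 days = Tue Feb 11 2003.
Next gap: 32 days. Tue Feb 11 2003 + 32 days = Sat Mar 15 2003.
Next gap: 36 days. Sat Mar 15 2003 + 36 days = Sun Apr 20 2003.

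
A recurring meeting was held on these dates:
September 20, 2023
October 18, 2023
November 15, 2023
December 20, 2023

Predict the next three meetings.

These are Wednesdays at 28- or 35-day spacing (28, 28, 35).
The pattern: 3rd Wednesday of the month.
3rd Wednesday of January 2024: January 17, 2024.
3rd Wednesday of February 2024: February 21, 2024.
March 2024 — 3rd Wednesday is March 20, 2024.

January 17, 2024; February 21, 2024; March 20, 2024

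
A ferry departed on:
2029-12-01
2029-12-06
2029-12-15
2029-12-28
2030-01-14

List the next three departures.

2030-02-04, 2030-03-01, 2030-03-30

Gaps: 5, 9, 13, 17 days — each gap is 4 larger than the previous one.
Next gap: 21 days. 2030-01-14 + 21 days = 2030-02-04.
Next gap: 25 days. 2030-02-04 + 25 days = 2030-03-01.
Next gap: 29 days. 2030-03-01 + 29 days = 2030-03-30.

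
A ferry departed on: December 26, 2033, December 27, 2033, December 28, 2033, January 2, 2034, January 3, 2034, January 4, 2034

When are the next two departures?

January 9, 2034; January 10, 2034

Every event lands on a Monday or Tuesday or Wednesday (gaps cycle 1, 1, 5, 1, 1).
So the schedule is: every Monday, Tuesday and Wednesday.
The following Monday is January 9, 2034.
The following Tuesday is January 10, 2034.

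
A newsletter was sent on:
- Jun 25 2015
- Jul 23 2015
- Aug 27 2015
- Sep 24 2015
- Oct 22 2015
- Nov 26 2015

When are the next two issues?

Dec 24 2015, Jan 28 2016

These are Thursdays at 28- or 35-day spacing (28, 35, 28, 28, 35).
The pattern: 4th Thursday of the month.
December 2015 — 4th Thursday is Dec 24 2015.
4th Thursday of January 2016: Jan 28 2016.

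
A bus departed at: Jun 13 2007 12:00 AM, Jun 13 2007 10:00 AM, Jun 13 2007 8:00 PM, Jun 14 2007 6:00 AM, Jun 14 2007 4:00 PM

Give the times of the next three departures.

Gaps: 10, 10, 10, 10 hours — each event is 10 hours after the previous one.
Jun 14 2007 4:00 PM + 10 h = Jun 15 2007 2:00 AM.
Jun 15 2007 2:00 AM + 10 h = Jun 15 2007 12:00 PM.
Jun 15 2007 12:00 PM + 10 h = Jun 15 2007 10:00 PM.

Jun 15 2007 2:00 AM, Jun 15 2007 12:00 PM, Jun 15 2007 10:00 PM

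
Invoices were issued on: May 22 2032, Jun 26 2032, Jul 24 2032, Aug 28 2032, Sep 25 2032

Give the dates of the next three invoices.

Oct 23 2032, Nov 27 2032, Dec 25 2032

These are Saturdays at 28- or 35-day spacing (35, 28, 35, 28).
The pattern: 4th Saturday of the month.
4th Saturday of October 2032: Oct 23 2032.
4th Saturday of November 2032: Nov 27 2032.
4th Saturday of December 2032: Dec 25 2032.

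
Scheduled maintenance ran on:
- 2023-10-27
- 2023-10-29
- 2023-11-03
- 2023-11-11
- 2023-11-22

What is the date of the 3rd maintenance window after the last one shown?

2024-01-12

Gaps: 2, 5, 8, 11 days — each gap is 3 larger than the previous one.
Next gap: 14 days. 2023-11-22 + 14 days = 2023-12-06.
Next gap: 17 days. 2023-12-06 + 17 days = 2023-12-23.
Next gap: 20 days. 2023-12-23 + 20 days = 2024-01-12.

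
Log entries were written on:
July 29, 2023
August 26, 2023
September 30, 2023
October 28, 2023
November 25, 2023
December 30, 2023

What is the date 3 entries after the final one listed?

These are Saturdays with 28, 35, 28, 28, 35-day gaps.
Each is the final Saturday of its month — July 29, 2023 is past the 28th, so '4th Saturday' doesn't fit.
January 2024 ends with Saturday January 27, 2024.
February 2024 ends with Saturday February 24, 2024.
March 2024 ends with Saturday March 30, 2024.

March 30, 2024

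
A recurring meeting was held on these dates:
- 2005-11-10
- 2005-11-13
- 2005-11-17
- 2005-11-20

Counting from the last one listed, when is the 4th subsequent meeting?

2005-12-04

Gaps: 3, 4, 3 days — not constant, but cyclic with period 2.
The events fall on every Thursday and Sunday.
The following Thursday is 2005-11-24.
Next Sunday: 2005-11-27.
The following Thursday is 2005-12-01.
Next Sunday: 2005-12-04.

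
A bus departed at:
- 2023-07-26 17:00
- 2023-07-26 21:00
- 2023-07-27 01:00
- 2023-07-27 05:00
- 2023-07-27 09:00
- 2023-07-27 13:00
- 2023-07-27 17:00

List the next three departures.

2023-07-27 21:00, 2023-07-28 01:00, 2023-07-28 05:00

Gaps: 4, 4, 4, 4, 4, 4 hours — each event is 4 hours after the previous one.
2023-07-27 17:00 + 4 h = 2023-07-27 21:00.
2023-07-27 21:00 + 4 h = 2023-07-28 01:00.
2023-07-28 01:00 + 4 h = 2023-07-28 05:00.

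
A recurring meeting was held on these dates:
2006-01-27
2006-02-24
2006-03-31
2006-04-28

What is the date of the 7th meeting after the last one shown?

Every date is a Friday; gaps 28, 35, 28 days.
Each is the last Friday of its month (at least one falls on the 29th or later, ruling out '4th Friday').
May 2006 ends with Friday 2006-05-26.
June 2006 ends with Friday 2006-06-30.
July 2006 ends with Friday 2006-07-28.
Last Friday of August 2006: 2006-08-25.
September 2006 ends with Friday 2006-09-29.
Last Friday of October 2006: 2006-10-27.
November 2006 ends with Friday 2006-11-24.

2006-11-24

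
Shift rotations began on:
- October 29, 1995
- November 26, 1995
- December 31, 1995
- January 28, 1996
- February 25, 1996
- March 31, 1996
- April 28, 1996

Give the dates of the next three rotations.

These are Sundays with 28, 35, 28, 28, 35, 28-day gaps.
Each is the final Sunday of its month — October 29, 1995 is past the 28th, so '4th Sunday' doesn't fit.
May 1996 ends with Sunday May 26, 1996.
June 1996 ends with Sunday June 30, 1996.
Last Sunday of July 1996: July 28, 1996.

May 26, 1996; June 30, 1996; July 28, 1996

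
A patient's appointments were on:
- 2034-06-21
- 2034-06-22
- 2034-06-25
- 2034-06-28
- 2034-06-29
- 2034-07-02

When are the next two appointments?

The gap pattern 1, 3, 3, 1, 3 repeats every 3 events.
These are the Wednesdays, Thursdays and Sundays of each week.
Next Wednesday: 2034-07-05.
The following Thursday is 2034-07-06.

2034-07-05, 2034-07-06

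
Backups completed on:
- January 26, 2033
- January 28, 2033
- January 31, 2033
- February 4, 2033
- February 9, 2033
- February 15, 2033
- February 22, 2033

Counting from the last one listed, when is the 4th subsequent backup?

April 1, 2033

Intervals are 2, 3, 4, 5, 6, 7 days — an arithmetic progression with common difference 1.
Next gap: 8 days. February 22, 2033 + 8 days = March 2, 2033.
Next gap: 9 days. March 2, 2033 + 9 days = March 11, 2033.
Next gap: 10 days. March 11, 2033 + 10 days = March 21, 2033.
Next gap: 11 days. March 21, 2033 + 11 days = April 1, 2033.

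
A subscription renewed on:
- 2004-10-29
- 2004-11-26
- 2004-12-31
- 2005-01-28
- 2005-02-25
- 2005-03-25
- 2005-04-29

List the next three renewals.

2005-05-27, 2005-06-24, 2005-07-29

All Fridays; the gaps (28, 35, 28, 28, 28, 35) vary with month length.
This is the last Friday of each month.
May 2005 ends with Friday 2005-05-27.
Last Friday of June 2005: 2005-06-24.
July 2005 ends with Friday 2005-07-29.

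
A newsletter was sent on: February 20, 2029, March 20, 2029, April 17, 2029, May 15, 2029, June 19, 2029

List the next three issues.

These are Tuesdays at 28- or 35-day spacing (28, 28, 28, 35).
The pattern: 3rd Tuesday of the month.
July 2029 — 3rd Tuesday is July 17, 2029.
August 2029 — 3rd Tuesday is August 21, 2029.
September 2029 — 3rd Tuesday is September 18, 2029.

July 17, 2029; August 21, 2029; September 18, 2029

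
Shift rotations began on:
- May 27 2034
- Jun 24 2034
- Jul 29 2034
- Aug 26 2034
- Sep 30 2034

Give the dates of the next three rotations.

These are Saturdays with 28, 35, 28, 35-day gaps.
Each is the final Saturday of its month — Jul 29 2034 is past the 28th, so '4th Saturday' doesn't fit.
Last Saturday of October 2034: Oct 28 2034.
Last Saturday of November 2034: Nov 25 2034.
December 2034 ends with Saturday Dec 30 2034.

Oct 28 2034, Nov 25 2034, Dec 30 2034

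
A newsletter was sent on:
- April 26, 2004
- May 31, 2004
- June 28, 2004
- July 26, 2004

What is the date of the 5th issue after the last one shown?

These are Mondays with 35, 28, 28-day gaps.
Each is the final Monday of its month — May 31, 2004 is past the 28th, so '4th Monday' doesn't fit.
Last Monday of August 2004: August 30, 2004.
September 2004 ends with Monday September 27, 2004.
October 2004 ends with Monday October 25, 2004.
Last Monday of November 2004: November 29, 2004.
December 2004 ends with Monday December 27, 2004.

December 27, 2004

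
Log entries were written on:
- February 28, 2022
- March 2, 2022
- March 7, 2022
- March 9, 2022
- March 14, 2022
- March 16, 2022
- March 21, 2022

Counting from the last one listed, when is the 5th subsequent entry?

The gap pattern 2, 5, 2, 5, 2, 5 repeats every 2 events.
These are the Mondays and Wednesdays of each week.
Next Wednesday: March 23, 2022.
Next Monday: March 28, 2022.
Next Wednesday: March 30, 2022.
The following Monday is April 4, 2022.
Next Wednesday: April 6, 2022.

April 6, 2022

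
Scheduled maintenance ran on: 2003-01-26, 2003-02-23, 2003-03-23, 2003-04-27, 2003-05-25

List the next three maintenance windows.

2003-06-22, 2003-07-27, 2003-08-24

All dates are Sundays, 28, 28, 35, 28 days apart.
Specifically, the 4th Sunday of each month.
4th Sunday of June 2003: 2003-06-22.
July 2003 — 4th Sunday is 2003-07-27.
August 2003 — 4th Sunday is 2003-08-24.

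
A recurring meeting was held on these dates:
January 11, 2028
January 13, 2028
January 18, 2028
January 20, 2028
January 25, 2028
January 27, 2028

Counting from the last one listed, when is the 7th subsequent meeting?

Gaps: 2, 5, 2, 5, 2 days — not constant, but cyclic with period 2.
The events fall on every Tuesday and Thursday.
Next Tuesday: February 1, 2028.
Next Thursday: February 3, 2028.
The following Tuesday is February 8, 2028.
The following Thursday is February 10, 2028.
The following Tuesday is February 15, 2028.
The following Thursday is February 17, 2028.
Next Tuesday: February 22, 2028.

February 22, 2028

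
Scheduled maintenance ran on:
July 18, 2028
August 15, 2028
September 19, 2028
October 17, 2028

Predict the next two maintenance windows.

November 21, 2028; December 19, 2028

Gaps: 28, 35, 28 days — a mix of 28 and 35. Every date is a Tuesday.
Each is the 3rd Tuesday of its month.
November 2028 — 3rd Tuesday is November 21, 2028.
December 2028 — 3rd Tuesday is December 19, 2028.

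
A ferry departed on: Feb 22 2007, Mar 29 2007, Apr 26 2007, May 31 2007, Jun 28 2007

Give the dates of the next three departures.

All Thursdays; the gaps (35, 28, 35, 28) vary with month length.
This is the last Thursday of each month.
July 2007 ends with Thursday Jul 26 2007.
August 2007 ends with Thursday Aug 30 2007.
September 2007 ends with Thursday Sep 27 2007.

Jul 26 2007, Aug 30 2007, Sep 27 2007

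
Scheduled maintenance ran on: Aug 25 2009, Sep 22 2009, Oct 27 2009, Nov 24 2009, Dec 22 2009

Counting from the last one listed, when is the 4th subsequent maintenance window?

All dates are Tuesdays, 28, 35, 28, 28 days apart.
Specifically, the 4th Tuesday of each month.
January 2010 — 4th Tuesday is Jan 26 2010.
4th Tuesday of February 2010: Feb 23 2010.
4th Tuesday of March 2010: Mar 23 2010.
4th Tuesday of April 2010: Apr 27 2010.

Apr 27 2010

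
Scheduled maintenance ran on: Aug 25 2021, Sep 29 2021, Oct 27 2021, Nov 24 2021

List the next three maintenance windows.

These are Wednesdays with 35, 28, 28-day gaps.
Each is the final Wednesday of its month — Sep 29 2021 is past the 28th, so '4th Wednesday' doesn't fit.
December 2021 ends with Wednesday Dec 29 2021.
January 2022 ends with Wednesday Jan 26 2022.
February 2022 ends with Wednesday Feb 23 2022.

Dec 29 2021, Jan 26 2022, Feb 23 2022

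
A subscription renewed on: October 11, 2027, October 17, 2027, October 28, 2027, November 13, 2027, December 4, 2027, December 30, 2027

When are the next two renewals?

The spacing grows by 5 each time: 6, 11, 16, 21, 26 days.
Next gap: 31 days. December 30, 2027 + 31 days = January 30, 2028.
Next gap: 36 days. January 30, 2028 + 36 days = March 6, 2028.

January 30, 2028; March 6, 2028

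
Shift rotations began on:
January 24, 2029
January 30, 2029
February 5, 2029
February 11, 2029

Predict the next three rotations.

February 17, 2029; February 23, 2029; March 1, 2029

Gaps between consecutive events: 6, 6, 6 days — a constant 6-day interval.
February 11, 2029 + 6 days = February 17, 2029.
February 17, 2029 + 6 days = February 23, 2029.
February 23, 2029 + 6 days = March 1, 2029.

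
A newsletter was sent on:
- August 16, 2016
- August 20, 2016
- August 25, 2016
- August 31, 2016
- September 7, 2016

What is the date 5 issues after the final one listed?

October 27, 2016

Intervals are 4, 5, 6, 7 days — an arithmetic progression with common difference 1.
Next gap: 8 days. September 7, 2016 + 8 days = September 15, 2016.
Next gap: 9 days. September 15, 2016 + 9 days = September 24, 2016.
Next gap: 10 days. September 24, 2016 + 10 days = October 4, 2016.
Next gap: 11 days. October 4, 2016 + 11 days = October 15, 2016.
Next gap: 12 days. October 15, 2016 + 12 days = October 27, 2016.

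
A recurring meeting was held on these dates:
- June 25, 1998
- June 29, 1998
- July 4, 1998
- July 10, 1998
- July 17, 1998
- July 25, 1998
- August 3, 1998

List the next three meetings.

August 13, 1998; August 24, 1998; September 5, 1998

Intervals are 4, 5, 6, 7, 8, 9 days — an arithmetic progression with common difference 1.
Next gap: 10 days. August 3, 1998 + 10 days = August 13, 1998.
Next gap: 11 days. August 13, 1998 + 11 days = August 24, 1998.
Next gap: 12 days. August 24, 1998 + 12 days = September 5, 1998.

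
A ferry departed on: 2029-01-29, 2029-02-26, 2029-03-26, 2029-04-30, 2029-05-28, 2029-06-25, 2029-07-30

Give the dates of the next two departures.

Every date is a Monday; gaps 28, 28, 35, 28, 28, 35 days.
Each is the last Monday of its month (at least one falls on the 29th or later, ruling out '4th Monday').
August 2029 ends with Monday 2029-08-27.
Last Monday of September 2029: 2029-09-24.

2029-08-27, 2029-09-24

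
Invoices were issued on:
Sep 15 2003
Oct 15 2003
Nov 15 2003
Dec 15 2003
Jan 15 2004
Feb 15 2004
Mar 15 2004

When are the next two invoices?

Apr 15 2004, May 15 2004

Each date is the 15th; the gaps (30, 31, 30, 31, 31, 29) track the month lengths.
The rule is the 15th of each month.
Next: April 2004 → Apr 15 2004.
Next: May 2004 → May 15 2004.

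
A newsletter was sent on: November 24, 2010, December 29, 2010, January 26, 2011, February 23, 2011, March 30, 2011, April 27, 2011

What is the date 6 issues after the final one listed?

October 26, 2011

These are Wednesdays with 35, 28, 28, 35, 28-day gaps.
Each is the final Wednesday of its month — December 29, 2010 is past the 28th, so '4th Wednesday' doesn't fit.
May 2011 ends with Wednesday May 25, 2011.
June 2011 ends with Wednesday June 29, 2011.
Last Wednesday of July 2011: July 27, 2011.
Last Wednesday of August 2011: August 31, 2011.
Last Wednesday of September 2011: September 28, 2011.
Last Wednesday of October 2011: October 26, 2011.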